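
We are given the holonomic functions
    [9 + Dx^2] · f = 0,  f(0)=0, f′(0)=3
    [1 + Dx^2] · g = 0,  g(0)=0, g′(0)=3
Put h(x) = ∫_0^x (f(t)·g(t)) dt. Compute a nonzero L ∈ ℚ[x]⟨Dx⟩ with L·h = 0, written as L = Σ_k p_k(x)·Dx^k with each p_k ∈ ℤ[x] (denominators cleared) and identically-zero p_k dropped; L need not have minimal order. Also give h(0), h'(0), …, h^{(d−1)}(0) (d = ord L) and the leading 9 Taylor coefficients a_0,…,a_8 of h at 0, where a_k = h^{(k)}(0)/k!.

L = 64·Dx + 20·Dx^3 + Dx^5  (order 5).
h: a_k = 0, 0, 0, 3, 0, -3, 0, 6/5, 0, …
ICs: h(0) = 0, h′(0) = 0, h′′(0) = 0, h′′′(0) = 18, h′′′′(0) = 0.

f: a_k = 0, 3, 0, -9/2, 0, 81/40, 0, -243/560, 0, …
g: a_k = 0, 3, 0, -1/2, 0, 1/40, 0, -1/1680, 0, …
Product ⇒ symmetric product L₀, ord ≤ 4.
h=∫h₀ ⇒ L = L₀·Dx.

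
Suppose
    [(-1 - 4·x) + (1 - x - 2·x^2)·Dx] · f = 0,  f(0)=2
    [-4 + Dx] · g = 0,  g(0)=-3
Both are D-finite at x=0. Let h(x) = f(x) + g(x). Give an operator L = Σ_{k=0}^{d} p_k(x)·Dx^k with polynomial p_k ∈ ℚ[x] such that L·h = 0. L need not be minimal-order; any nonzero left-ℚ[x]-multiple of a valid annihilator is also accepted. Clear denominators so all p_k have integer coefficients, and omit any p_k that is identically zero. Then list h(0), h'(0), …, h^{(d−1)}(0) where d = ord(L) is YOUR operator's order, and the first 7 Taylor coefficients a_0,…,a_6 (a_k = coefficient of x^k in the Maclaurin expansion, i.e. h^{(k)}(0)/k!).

f: a_k = 2, 2, 6, 10, 22, 42, 86, …
g: a_k = -3, -12, -24, -32, -32, -128/5, -256/15, …
h₀=f+g: left-lcm gives L₀, ord ≤ 2.
L = (-8 - 192·x^2 - 128·x^3) + (-10 + 44·x + 72·x^2 - 64·x^3 - 64·x^4)·Dx + (3 - 11·x - 6·x^2 + 24·x^3 + 16·x^4)·Dx^2  (order 2).
h: a_k = -1, -10, -18, -22, -10, 82/5, 1034/15, …
ICs: h(0) = -1, h′(0) = -10.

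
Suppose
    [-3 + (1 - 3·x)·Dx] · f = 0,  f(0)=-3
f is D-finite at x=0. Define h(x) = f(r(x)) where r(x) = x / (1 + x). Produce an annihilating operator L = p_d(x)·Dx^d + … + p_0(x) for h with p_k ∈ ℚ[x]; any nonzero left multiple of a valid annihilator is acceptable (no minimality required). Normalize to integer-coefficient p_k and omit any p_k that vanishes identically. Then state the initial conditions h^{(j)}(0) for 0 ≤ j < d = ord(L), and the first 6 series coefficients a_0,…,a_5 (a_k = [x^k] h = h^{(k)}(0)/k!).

f: a_k = -3, -9, -27, -81, -243, -729, …
Change of var in L_f (x↦r) gives L₀.
L = 3 + (-1 + x + 2·x^2)·Dx  (order 1).
h: a_k = -3, -9, -18, -36, -72, -144, …
ICs: h(0) = -3.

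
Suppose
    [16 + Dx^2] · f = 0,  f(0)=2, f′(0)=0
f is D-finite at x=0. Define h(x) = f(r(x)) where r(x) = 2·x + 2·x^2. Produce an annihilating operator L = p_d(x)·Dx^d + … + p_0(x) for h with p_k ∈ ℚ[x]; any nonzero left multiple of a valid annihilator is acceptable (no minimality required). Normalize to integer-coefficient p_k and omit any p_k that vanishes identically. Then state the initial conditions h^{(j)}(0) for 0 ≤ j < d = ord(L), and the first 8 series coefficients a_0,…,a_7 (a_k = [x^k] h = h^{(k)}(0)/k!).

f: a_k = 2, 0, -16, 0, 64/3, 0, -512/45, 0, …
f∘r: x↦r, Dx↦Dx/r' in L_f ⇒ L₀.
L = (64 + 384·x + 768·x^2 + 512·x^3) - 2·Dx + (1 + 2·x)·Dx^2  (order 2).
h: a_k = 2, 0, -64, -128, 832/3, 4096/3, 59392/45, -45056/15, …
ICs: h(0) = 2, h′(0) = 0.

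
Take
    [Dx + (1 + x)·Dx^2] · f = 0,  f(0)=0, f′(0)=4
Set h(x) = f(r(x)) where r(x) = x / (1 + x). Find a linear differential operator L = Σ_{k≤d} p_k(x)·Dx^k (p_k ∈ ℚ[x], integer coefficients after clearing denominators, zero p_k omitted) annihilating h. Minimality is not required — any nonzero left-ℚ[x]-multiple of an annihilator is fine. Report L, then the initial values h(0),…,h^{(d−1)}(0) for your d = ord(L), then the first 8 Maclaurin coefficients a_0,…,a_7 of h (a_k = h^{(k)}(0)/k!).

f: a_k = 0, 4, -2, 4/3, -1, 4/5, -2/3, 4/7, …
h₀=f(r): pull back L_f along r ⇒ L₀.
L = (3 + 4·x)·Dx + (1 + 3·x + 2·x^2)·Dx^2  (order 2).
h: a_k = 0, 4, -6, 28/3, -15, 124/5, -42, 508/7, …
ICs: h(0) = 0, h′(0) = 4.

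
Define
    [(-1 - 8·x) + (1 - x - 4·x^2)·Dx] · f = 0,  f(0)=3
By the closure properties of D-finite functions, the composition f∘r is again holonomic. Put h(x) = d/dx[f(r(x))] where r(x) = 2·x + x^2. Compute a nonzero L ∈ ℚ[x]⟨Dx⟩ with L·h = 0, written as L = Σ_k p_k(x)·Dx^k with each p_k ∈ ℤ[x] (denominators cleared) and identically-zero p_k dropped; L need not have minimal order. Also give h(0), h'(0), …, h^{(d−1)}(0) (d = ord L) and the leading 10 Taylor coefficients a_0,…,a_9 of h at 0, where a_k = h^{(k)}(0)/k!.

L = (21 + 150·x + 987·x^2 + 2192·x^3 + 2148·x^4 + 960·x^5 + 160·x^6) + (-1 - 15·x + 27·x^2 + 345·x^3 + 700·x^4 + 588·x^5 + 224·x^6 + 32·x^7)·Dx  (order 1).
h: a_k = 6, 126, 828, 6924, 45930, 314802, 2029272, 13005048, 81501390, 505953510, …
ICs: h(0) = 6.

f: a_k = 3, 3, 15, 27, 87, 195, 543, 1323, 3495, 8787, …
f∘r: x↦r, Dx↦Dx/r' in L_f ⇒ L₀.
h₀' ⇒ L via d/dx closure of L₀.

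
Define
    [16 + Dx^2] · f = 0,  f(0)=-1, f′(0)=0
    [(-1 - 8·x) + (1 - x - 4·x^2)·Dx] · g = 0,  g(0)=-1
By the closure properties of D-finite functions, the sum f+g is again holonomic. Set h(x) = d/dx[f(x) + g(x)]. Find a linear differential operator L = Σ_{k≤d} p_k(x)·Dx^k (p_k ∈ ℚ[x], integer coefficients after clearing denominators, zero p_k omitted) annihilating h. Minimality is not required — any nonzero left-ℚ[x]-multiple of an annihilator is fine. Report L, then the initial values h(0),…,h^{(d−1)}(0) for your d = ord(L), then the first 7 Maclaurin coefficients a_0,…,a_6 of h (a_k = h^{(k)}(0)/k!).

f: a_k = -1, 0, 8, 0, -32/3, 0, 256/45, …
g: a_k = -1, -1, -5, -9, -29, -65, -181, …
h₀=f+g: left-lcm gives L₀, ord ≤ 3.
Derive L from L₀ (diff closure).
L = (6848 + 35072·x + 150784·x^2 + 87040·x^3 + 204800·x^4 + 147456·x^5 + 196608·x^6) + (-560 - 4048·x + 5184·x^2 + 13952·x^3 + 2560·x^4 + 18432·x^5 + 57344·x^6 + 65536·x^7)·Dx + (428 + 2192·x + 9424·x^2 + 5440·x^3 + 12800·x^4 + 9216·x^5 + 12288·x^6)·Dx^2 + (-35 - 253·x + 324·x^2 + 872·x^3 + 160·x^4 + 1152·x^5 + 3584·x^6 + 4096·x^7)·Dx^3  (order 3).
h: a_k = -1, 6, -27, -476/3, -325, -15778/15, -3087, …
ICs: h(0) = -1, h′(0) = 6, h′′(0) = -54.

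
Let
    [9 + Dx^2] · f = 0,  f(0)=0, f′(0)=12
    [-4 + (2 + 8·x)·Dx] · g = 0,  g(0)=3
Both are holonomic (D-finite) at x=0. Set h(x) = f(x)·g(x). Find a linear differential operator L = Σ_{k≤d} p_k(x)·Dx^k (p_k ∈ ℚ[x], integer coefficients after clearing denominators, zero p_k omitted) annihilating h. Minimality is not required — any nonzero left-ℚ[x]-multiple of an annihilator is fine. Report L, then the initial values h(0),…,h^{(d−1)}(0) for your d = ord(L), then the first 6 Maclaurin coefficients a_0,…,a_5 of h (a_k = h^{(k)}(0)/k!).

L = (21 + 72·x + 144·x^2) + (-4 - 16·x)·Dx + (1 + 8·x + 16·x^2)·Dx^2  (order 2).
h: a_k = 0, 36, 72, -126, 36, -2277/10, …
ICs: h(0) = 0, h′(0) = 36.

f: a_k = 0, 12, 0, -18, 0, 81/10, …
g: a_k = 3, 6, -6, 12, -30, 84, …
f·g: L₀ = L_f ⊗_s L_g, ord ≤ 2·1.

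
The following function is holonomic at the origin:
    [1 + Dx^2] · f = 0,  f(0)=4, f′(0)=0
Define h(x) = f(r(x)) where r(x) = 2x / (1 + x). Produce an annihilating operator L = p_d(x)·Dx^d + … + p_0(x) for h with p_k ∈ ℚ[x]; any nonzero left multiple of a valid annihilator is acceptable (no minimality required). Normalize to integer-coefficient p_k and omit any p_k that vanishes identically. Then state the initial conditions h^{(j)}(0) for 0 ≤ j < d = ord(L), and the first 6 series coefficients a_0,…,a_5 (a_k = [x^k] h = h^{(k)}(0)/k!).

f: a_k = 4, 0, -2, 0, 1/6, 0, …
h₀=f(r): pull back L_f along r ⇒ L₀.
L = 4 + (2 + 6·x + 6·x^2 + 2·x^3)·Dx + (1 + 4·x + 6·x^2 + 4·x^3 + x^4)·Dx^2  (order 2).
h: a_k = 4, 0, -8, 16, -64/3, 64/3, …
ICs: h(0) = 4, h′(0) = 0.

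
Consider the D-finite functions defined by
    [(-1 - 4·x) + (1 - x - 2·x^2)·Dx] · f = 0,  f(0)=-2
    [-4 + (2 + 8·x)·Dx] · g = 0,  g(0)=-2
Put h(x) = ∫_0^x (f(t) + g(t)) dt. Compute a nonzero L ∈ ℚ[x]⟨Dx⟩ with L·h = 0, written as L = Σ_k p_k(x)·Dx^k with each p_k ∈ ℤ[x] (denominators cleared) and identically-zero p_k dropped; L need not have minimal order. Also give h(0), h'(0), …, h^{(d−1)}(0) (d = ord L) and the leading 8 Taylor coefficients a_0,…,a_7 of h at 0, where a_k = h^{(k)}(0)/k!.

L = (-16 - 84·x - 120·x^2 - 160·x^3)·Dx + (10 + 52·x + 204·x^2 + 400·x^3 + 400·x^4)·Dx^2 + (1 - 7·x - 56·x^2 - 8·x^3 + 200·x^4 + 160·x^5)·Dx^3  (order 3).
h: a_k = 0, -4, -3, -2/3, -9/2, -2/5, -49/3, 82/7, …
ICs: h(0) = 0, h′(0) = -4, h′′(0) = -6.

f: a_k = -2, -2, -6, -10, -22, -42, -86, -170, …
g: a_k = -2, -4, 4, -8, 20, -56, 168, -528, …
Weyl lclm of L_f,L_g ⇒ L₀ (ord ≤ 2).
∫: right-multiply L₀ by Dx.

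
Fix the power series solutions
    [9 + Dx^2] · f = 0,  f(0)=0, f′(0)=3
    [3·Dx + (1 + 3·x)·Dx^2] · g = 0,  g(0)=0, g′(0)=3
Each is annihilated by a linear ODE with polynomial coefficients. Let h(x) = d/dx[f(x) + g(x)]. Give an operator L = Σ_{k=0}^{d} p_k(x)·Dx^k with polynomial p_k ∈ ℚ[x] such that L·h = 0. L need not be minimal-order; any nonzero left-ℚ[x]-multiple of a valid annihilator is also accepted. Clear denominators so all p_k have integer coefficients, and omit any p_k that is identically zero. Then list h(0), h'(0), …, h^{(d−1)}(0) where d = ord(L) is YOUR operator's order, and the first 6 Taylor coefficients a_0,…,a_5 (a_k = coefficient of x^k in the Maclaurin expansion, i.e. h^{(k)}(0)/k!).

L = (63 + 54·x + 81·x^2) + (9 + 45·x + 81·x^2 + 81·x^3)·Dx + (7 + 6·x + 9·x^2)·Dx^2 + (1 + 5·x + 9·x^2 + 9·x^3)·Dx^3  (order 3).
h: a_k = 6, -9, 27/2, -81, 2025/8, -729, …
ICs: h(0) = 6, h′(0) = -9, h′′(0) = 27.

f: a_k = 0, 3, 0, -9/2, 0, 81/40, …
g: a_k = 0, 3, -9/2, 9, -81/4, 243/5, …
h₀=f+g: left-lcm gives L₀, ord ≤ 4.
Derive L from L₀ (diff closure).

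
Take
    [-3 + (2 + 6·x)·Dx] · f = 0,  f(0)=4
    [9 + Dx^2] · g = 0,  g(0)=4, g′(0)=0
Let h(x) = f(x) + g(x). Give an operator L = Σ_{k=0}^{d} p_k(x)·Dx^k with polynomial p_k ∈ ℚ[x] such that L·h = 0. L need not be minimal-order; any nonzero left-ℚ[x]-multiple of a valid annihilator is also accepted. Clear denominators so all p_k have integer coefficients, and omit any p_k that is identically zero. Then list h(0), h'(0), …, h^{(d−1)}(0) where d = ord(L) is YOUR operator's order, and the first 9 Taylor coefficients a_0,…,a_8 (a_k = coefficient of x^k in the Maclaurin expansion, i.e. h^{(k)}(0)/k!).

f: a_k = 4, 6, -9/2, 27/4, -405/32, 1701/64, -15309/256, 72171/512, -2814669/8192, …
g: a_k = 4, 0, -18, 0, 27/2, 0, -81/20, 0, 729/1120, …
Weyl lclm of L_f,L_g ⇒ L₀ (ord ≤ 3).
L = (-63 - 216·x - 324·x^2) + (18 + 198·x + 648·x^2 + 648·x^3)·Dx + (-7 - 24·x - 36·x^2)·Dx^2 + (2 + 22·x + 72·x^2 + 72·x^3)·Dx^3  (order 3).
h: a_k = 8, 6, -45/2, 27/4, 27/32, 1701/64, -81729/1280, 72171/512, -98326791/286720, …
ICs: h(0) = 8, h′(0) = 6, h′′(0) = -45.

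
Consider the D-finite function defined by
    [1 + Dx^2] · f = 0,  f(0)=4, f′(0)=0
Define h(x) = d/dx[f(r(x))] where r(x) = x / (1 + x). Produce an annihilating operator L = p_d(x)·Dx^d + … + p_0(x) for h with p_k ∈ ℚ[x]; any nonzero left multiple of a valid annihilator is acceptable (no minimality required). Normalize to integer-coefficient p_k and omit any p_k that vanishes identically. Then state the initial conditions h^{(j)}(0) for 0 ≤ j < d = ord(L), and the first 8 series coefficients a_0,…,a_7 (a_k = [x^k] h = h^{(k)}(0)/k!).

f: a_k = 4, 0, -2, 0, 1/6, 0, -1/180, 0, …
L₀ from L_f via x↦r, Dx↦r'^{-1}Dx.
h₀' ⇒ L via d/dx closure of L₀.
L = (7 + 12·x + 6·x^2) + (6 + 18·x + 18·x^2 + 6·x^3)·Dx + (1 + 4·x + 6·x^2 + 4·x^3 + x^4)·Dx^2  (order 2).
h: a_k = 0, -4, 12, -70/3, 110/3, -1501/30, 609/10, -16699/252, …
ICs: h(0) = 0, h′(0) = -4.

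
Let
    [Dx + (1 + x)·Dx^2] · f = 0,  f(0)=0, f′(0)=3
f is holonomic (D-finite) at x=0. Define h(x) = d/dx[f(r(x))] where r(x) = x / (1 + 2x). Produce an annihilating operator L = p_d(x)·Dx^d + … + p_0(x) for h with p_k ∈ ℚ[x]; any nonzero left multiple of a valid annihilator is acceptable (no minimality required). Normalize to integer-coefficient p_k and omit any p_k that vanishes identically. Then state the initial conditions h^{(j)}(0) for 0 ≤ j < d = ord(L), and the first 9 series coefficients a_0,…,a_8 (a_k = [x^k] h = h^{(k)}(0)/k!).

L = (5 + 12·x) + (1 + 5·x + 6·x^2)·Dx  (order 1).
h: a_k = 3, -15, 57, -195, 633, -1995, 6177, -18915, 57513, …
ICs: h(0) = 3.

f: a_k = 0, 3, -3/2, 1, -3/4, 3/5, -1/2, 3/7, -3/8, …
L₀ from L_f via x↦r, Dx↦r'^{-1}Dx.
Differentiate: ansatz ord ≤ ord L₀ ⇒ L.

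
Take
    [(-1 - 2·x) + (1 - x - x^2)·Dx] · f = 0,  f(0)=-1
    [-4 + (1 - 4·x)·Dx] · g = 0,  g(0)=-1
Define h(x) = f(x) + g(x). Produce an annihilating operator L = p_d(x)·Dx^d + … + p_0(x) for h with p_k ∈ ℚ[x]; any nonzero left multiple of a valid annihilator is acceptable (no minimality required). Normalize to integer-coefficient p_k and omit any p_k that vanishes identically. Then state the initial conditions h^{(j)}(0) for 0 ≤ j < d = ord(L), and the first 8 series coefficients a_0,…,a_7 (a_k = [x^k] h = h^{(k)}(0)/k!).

f: a_k = -1, -1, -2, -3, -5, -8, -13, -21, …
g: a_k = -1, -4, -16, -64, -256, -1024, -4096, -16384, …
Weyl lclm of L_f,L_g ⇒ L₀ (ord ≤ 2).
L = (-16 - 72·x + 24·x^2 - 32·x^3) + (28 - 38·x - 54·x^2 + 16·x^3 - 64·x^4)·Dx + (-3 + 17·x - 23·x^2 + 14·x^3 - 4·x^4 - 16·x^5)·Dx^2  (order 2).
h: a_k = -2, -5, -18, -67, -261, -1032, -4109, -16405, …
ICs: h(0) = -2, h′(0) = -5.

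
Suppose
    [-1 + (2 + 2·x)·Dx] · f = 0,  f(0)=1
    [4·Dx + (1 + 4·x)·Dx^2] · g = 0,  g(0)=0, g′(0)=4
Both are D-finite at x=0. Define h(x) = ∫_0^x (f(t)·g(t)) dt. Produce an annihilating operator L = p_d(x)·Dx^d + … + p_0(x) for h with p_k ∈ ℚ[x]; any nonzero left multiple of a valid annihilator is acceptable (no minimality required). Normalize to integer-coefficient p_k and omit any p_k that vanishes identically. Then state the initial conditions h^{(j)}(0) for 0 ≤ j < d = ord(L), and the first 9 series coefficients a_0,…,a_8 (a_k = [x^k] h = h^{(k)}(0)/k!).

f: a_k = 1, 1/2, -1/8, 1/16, -5/128, 7/256, -21/1024, 33/2048, -429/32768, …
g: a_k = 0, 4, -8, 64/3, -64, 1024/5, -2048/3, 16384/7, -8192, …
L₀ := L_f ⊗_s L_g (sym. prod.), ord ≤ 2.
h=∫h₀ ⇒ L = L₀·Dx.
L = (-5 + 4·x)·Dx + (12 + 12·x)·Dx^2 + (4 + 24·x + 36·x^2 + 16·x^3)·Dx^3  (order 3).
h: a_k = 0, 0, 2, -2, 101/24, -125/12, 81349/2880, -547691/6720, 52913387/215040, …
ICs: h(0) = 0, h′(0) = 0, h′′(0) = 4.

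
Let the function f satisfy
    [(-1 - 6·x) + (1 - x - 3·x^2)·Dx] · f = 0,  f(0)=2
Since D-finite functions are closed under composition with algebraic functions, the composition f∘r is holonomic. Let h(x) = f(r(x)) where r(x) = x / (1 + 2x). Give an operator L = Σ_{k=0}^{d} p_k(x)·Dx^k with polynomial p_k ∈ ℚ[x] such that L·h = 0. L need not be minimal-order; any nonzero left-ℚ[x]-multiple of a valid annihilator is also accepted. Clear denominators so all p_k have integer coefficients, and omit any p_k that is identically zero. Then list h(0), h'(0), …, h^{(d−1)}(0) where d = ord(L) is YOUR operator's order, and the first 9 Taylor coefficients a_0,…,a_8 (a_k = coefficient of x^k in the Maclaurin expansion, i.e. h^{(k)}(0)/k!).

L = (1 + 8·x) + (-1 - 5·x - 5·x^2 + 2·x^3)·Dx  (order 1).
h: a_k = 2, 2, 4, -10, 34, -112, 370, -1222, 4036, …
ICs: h(0) = 2.

f: a_k = 2, 2, 8, 14, 38, 80, 194, 434, 1016, …
h₀=f(r): pull back L_f along r ⇒ L₀.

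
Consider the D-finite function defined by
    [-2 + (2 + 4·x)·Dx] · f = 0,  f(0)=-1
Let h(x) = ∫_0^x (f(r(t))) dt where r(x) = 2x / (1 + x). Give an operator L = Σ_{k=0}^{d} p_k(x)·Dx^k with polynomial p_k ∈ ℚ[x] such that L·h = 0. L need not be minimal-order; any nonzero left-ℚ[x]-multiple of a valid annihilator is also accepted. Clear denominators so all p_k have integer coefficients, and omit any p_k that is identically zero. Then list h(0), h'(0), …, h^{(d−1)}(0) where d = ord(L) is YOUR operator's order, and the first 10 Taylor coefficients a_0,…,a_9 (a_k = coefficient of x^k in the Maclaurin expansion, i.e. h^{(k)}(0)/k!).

f: a_k = -1, -1, 1/2, -1/2, 5/8, -7/8, 21/16, -33/16, 429/128, -715/128, …
Substitute x→r, Dx→(1/r')Dx; clear ⇒ L₀.
h=∫₀ˣh₀: take L = L₀·Dx.
L = -2·Dx + (1 + 6·x + 5·x^2)·Dx^2  (order 2).
h: a_k = 0, -1, -1, 4/3, -5/2, 6, -17, 376/7, -731/4, 5900/9, …
ICs: h(0) = 0, h′(0) = -1.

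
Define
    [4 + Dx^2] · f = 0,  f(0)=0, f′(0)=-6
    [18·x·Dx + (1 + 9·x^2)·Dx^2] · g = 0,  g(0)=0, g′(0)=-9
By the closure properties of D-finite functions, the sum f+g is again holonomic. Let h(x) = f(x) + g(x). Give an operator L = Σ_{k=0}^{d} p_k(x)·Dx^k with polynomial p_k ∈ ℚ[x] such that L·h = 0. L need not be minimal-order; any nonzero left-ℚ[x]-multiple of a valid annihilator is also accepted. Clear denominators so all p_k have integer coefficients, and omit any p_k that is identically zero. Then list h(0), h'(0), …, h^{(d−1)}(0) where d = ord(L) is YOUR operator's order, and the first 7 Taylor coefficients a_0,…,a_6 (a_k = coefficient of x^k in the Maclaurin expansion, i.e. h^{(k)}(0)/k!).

f: a_k = 0, -6, 0, 4, 0, -4/5, 0, …
g: a_k = 0, -9, 0, 27, 0, -729/5, 0, …
h₀=f+g: left-lcm gives L₀, ord ≤ 4.
L = (-3744·x + 37584·x^3 + 11664·x^5)·Dx + (-28 + 864·x^2 + 10692·x^4 + 5832·x^6)·Dx^2 + (-936·x + 9396·x^3 + 2916·x^5)·Dx^3 + (-7 + 216·x^2 + 2673·x^4 + 1458·x^6)·Dx^4  (order 4).
h: a_k = 0, -15, 0, 31, 0, -733/5, 0, …
ICs: h(0) = 0, h′(0) = -15, h′′(0) = 0, h′′′(0) = 186.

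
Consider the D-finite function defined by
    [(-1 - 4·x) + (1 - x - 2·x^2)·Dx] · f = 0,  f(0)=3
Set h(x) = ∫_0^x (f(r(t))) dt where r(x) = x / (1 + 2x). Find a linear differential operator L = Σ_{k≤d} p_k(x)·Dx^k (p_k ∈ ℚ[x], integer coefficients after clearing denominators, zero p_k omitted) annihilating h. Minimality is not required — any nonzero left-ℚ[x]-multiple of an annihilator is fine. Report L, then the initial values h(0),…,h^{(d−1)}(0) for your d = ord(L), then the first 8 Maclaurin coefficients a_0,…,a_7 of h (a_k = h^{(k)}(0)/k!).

f: a_k = 3, 3, 9, 15, 33, 63, 129, 255, …
Substitute x→r, Dx→(1/r')Dx; clear ⇒ L₀.
Integrate: L := L₀·Dx.
L = (-1 - 6·x)·Dx + (1 + 5·x + 6·x^2)·Dx^2  (order 2).
h: a_k = 0, 3, 3/2, 1, -9/4, 27/5, -27/2, 243/7, …
ICs: h(0) = 0, h′(0) = 3.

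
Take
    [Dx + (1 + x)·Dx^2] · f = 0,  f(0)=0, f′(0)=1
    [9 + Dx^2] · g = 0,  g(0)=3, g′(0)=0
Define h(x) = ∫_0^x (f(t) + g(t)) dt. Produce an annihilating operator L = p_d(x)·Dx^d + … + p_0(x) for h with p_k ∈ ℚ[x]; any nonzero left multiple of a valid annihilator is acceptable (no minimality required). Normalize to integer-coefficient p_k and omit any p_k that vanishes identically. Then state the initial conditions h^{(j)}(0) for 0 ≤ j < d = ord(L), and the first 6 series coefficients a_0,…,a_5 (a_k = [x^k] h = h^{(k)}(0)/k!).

L = (135 + 162·x + 81·x^2)·Dx^2 + (99 + 261·x + 243·x^2 + 81·x^3)·Dx^3 + (15 + 18·x + 9·x^2)·Dx^4 + (11 + 29·x + 27·x^2 + 9·x^3)·Dx^5  (order 5).
h: a_k = 0, 3, 1/2, -14/3, 1/12, 79/40, …
ICs: h(0) = 0, h′(0) = 3, h′′(0) = 1, h′′′(0) = -28, h′′′′(0) = 2.

f: a_k = 0, 1, -1/2, 1/3, -1/4, 1/5, …
g: a_k = 3, 0, -27/2, 0, 81/8, 0, …
Sum ⇒ L₀ = lclm(L_f,L_g) in ℚ(x)⟨Dx⟩.
Integrate: L := L₀·Dx.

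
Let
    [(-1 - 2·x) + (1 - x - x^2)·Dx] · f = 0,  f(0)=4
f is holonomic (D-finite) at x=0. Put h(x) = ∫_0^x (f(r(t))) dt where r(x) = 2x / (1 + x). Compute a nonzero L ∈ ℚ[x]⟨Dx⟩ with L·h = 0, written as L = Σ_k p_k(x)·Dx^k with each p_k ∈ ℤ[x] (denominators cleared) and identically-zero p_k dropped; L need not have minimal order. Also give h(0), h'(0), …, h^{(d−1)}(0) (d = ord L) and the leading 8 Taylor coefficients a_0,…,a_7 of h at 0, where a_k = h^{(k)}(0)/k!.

L = (2 + 10·x)·Dx + (-1 - x + 5·x^2 + 5·x^3)·Dx^2  (order 2).
h: a_k = 0, 4, 4, 8, 10, 24, 100/3, 600/7, …
ICs: h(0) = 0, h′(0) = 4.

f: a_k = 4, 4, 8, 12, 20, 32, 52, 84, …
L₀ from L_f via x↦r, Dx↦r'^{-1}Dx.
h=∫₀ˣh₀: take L = L₀·Dx.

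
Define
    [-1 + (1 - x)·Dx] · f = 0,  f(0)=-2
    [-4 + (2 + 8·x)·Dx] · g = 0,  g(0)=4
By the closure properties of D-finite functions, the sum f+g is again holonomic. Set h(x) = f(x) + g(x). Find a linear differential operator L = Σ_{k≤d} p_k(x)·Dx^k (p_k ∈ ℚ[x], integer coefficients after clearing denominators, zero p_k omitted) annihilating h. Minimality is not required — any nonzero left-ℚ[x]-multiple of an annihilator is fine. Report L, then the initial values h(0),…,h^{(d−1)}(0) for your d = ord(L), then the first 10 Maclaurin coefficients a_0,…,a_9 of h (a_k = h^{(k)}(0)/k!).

L = (-8 - 12·x) + (6 + 8·x + 36·x^2)·Dx + (1 - 3·x - 22·x^2 + 24·x^3)·Dx^2  (order 2).
h: a_k = 2, 6, -10, 14, -42, 110, -338, 1054, -3434, 11438, …
ICs: h(0) = 2, h′(0) = 6.

f: a_k = -2, -2, -2, -2, -2, -2, -2, -2, -2, -2, …
g: a_k = 4, 8, -8, 16, -40, 112, -336, 1056, -3432, 11440, …
Weyl lclm of L_f,L_g ⇒ L₀ (ord ≤ 2).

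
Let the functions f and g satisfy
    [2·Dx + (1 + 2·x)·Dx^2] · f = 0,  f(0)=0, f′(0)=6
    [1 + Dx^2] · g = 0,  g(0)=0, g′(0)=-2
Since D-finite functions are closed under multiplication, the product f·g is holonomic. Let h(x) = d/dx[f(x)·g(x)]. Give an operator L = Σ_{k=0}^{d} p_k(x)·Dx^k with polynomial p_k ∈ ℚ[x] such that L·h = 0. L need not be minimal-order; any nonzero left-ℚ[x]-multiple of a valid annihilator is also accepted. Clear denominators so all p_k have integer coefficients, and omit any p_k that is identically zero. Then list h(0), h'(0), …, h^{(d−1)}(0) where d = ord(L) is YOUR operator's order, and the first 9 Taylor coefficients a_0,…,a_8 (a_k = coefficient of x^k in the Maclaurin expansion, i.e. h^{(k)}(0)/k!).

L = (-52 - 31·x - 87·x^2 - 96·x^3 - 8·x^4 + 48·x^5 + 16·x^6) + (-33 - 98·x - 80·x^2 + 80·x^4 + 32·x^5)·Dx + (-55 - 46·x - 110·x^2 - 96·x^3 + 32·x^4 + 96·x^5 + 32·x^6)·Dx^2 + (-33 - 98·x - 80·x^2 + 80·x^4 + 32·x^5)·Dx^3 + (-3 - 15·x - 23·x^2 + 40·x^4 + 48·x^5 + 16·x^6)·Dx^4  (order 4).
h: a_k = 0, -24, 36, -56, 110, -215, 4207/10, -86894/105, 228729/140, …
ICs: h(0) = 0, h′(0) = -24, h′′(0) = 72, h′′′(0) = -336.

f: a_k = 0, 6, -6, 8, -12, 96/5, -32, 384/7, -96, …
g: a_k = 0, -2, 0, 1/3, 0, -1/60, 0, 1/2520, 0, …
h₀=f·g: eliminate ⇒ L₀, order ≤ 2·2.
h=h₀': d/dx-closure on L₀ ⇒ L.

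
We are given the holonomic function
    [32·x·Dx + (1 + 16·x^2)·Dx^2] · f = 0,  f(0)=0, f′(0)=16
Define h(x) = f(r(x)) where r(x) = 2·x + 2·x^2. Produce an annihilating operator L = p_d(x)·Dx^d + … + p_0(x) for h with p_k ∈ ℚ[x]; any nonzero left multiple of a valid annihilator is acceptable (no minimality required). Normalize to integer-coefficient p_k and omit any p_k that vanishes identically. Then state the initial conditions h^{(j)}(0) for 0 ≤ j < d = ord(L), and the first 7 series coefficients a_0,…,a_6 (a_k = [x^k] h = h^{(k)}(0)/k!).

L = (-2 + 128·x + 512·x^2 + 768·x^3 + 384·x^4)·Dx + (1 + 2·x + 64·x^2 + 256·x^3 + 320·x^4 + 128·x^5)·Dx^2  (order 2).
h: a_k = 0, 32, 32, -2048/3, -2048, 120832/5, 391168/3, …
ICs: h(0) = 0, h′(0) = 32.

f: a_k = 0, 16, 0, -256/3, 0, 4096/5, 0, …
h₀=f(r): pull back L_f along r ⇒ L₀.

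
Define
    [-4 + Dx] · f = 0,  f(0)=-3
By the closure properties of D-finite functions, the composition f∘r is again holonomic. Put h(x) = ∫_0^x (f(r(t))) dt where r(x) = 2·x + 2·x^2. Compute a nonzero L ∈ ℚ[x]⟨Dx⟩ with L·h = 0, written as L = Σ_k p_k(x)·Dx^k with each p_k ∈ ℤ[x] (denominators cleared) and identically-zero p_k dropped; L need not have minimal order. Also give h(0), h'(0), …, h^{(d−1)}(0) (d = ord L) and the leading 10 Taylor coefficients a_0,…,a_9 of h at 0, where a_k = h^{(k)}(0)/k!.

f: a_k = -3, -12, -24, -32, -32, -128/5, -256/15, -1024/105, -512/105, -2048/945, …
L₀ from L_f via x↦r, Dx↦r'^{-1}Dx.
∫: right-multiply L₀ by Dx.
L = (-8 - 16·x)·Dx + Dx^2  (order 2).
h: a_k = 0, -3, -12, -40, -112, -1376/5, -9088/15, -127744/105, -47360/21, -3682816/945, …
ICs: h(0) = 0, h′(0) = -3.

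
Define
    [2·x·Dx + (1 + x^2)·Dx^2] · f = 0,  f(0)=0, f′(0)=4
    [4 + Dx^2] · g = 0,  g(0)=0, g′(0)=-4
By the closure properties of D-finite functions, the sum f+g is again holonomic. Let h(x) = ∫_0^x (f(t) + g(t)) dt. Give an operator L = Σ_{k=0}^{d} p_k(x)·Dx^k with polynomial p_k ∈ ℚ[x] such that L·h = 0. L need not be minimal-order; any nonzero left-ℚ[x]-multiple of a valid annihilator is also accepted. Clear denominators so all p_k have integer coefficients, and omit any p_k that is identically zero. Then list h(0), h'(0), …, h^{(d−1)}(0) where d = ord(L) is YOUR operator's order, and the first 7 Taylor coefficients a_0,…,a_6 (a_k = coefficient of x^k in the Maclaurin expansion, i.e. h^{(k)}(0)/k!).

L = (-32·x + 80·x^3 + 16·x^5)·Dx^2 + (4 + 32·x^2 + 36·x^4 + 8·x^6)·Dx^3 + (-8·x + 20·x^3 + 4·x^5)·Dx^4 + (1 + 8·x^2 + 9·x^4 + 2·x^6)·Dx^5  (order 5).
h: a_k = 0, 0, 0, 0, 1/3, 0, 2/45, …
ICs: h(0) = 0, h′(0) = 0, h′′(0) = 0, h′′′(0) = 0, h′′′′(0) = 8.

f: a_k = 0, 4, 0, -4/3, 0, 4/5, 0, …
g: a_k = 0, -4, 0, 8/3, 0, -8/15, 0, …
f+g: L₀ = lclm(L_f,L_g), ord ≤ 2+2.
h=∫h₀ ⇒ L = L₀·Dx.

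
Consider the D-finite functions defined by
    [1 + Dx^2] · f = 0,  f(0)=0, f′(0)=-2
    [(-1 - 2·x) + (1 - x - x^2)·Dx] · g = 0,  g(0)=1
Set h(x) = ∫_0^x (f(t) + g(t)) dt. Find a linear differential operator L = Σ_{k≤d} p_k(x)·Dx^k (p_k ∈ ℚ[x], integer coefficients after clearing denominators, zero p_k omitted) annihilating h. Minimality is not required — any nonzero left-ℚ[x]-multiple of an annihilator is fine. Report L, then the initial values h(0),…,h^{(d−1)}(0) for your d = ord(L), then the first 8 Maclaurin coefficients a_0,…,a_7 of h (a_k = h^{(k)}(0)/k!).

L = (-19 - 48·x - 31·x^2 - 24·x^3 - 5·x^4 - 2·x^5)·Dx + (5 - x - 4·x^2 - 7·x^3 - 6·x^4 - 3·x^5 - x^6)·Dx^2 + (-19 - 48·x - 31·x^2 - 24·x^3 - 5·x^4 - 2·x^5)·Dx^3 + (5 - x - 4·x^2 - 7·x^3 - 6·x^4 - 3·x^5 - x^6)·Dx^4  (order 4).
h: a_k = 0, 1, -1/2, 2/3, 5/6, 1, 479/360, 13/7, …
ICs: h(0) = 0, h′(0) = 1, h′′(0) = -1, h′′′(0) = 4.

f: a_k = 0, -2, 0, 1/3, 0, -1/60, 0, 1/2520, …
g: a_k = 1, 1, 2, 3, 5, 8, 13, 21, …
f+g: L₀ = lclm(L_f,L_g), ord ≤ 2+1.
∫: right-multiply L₀ by Dx.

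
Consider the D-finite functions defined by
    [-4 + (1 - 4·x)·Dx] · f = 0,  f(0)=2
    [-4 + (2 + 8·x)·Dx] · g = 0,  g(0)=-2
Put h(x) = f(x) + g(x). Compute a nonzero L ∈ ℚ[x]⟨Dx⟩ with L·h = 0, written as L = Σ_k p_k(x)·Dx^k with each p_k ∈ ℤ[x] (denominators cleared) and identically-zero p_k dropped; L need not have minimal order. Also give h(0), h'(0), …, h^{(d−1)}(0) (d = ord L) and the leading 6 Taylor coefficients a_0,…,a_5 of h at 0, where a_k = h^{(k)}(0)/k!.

f: a_k = 2, 8, 32, 128, 512, 2048, …
g: a_k = -2, -4, 4, -8, 20, -56, …
Weyl lclm of L_f,L_g ⇒ L₀ (ord ≤ 2).
L = (-40 - 96·x) + (18 + 112·x + 288·x^2)·Dx + (-1 - 12·x + 16·x^2 + 192·x^3)·Dx^2  (order 2).
h: a_k = 0, 4, 36, 120, 532, 1992, …
ICs: h(0) = 0, h′(0) = 4.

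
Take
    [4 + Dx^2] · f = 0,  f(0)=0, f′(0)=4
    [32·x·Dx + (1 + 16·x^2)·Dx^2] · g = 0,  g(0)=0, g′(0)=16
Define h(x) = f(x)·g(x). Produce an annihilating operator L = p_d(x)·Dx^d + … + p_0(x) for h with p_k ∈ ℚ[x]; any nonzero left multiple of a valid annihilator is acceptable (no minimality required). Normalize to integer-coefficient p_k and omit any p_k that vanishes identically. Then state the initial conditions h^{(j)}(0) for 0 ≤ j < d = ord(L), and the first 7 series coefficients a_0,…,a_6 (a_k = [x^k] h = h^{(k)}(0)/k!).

f: a_k = 0, 4, 0, -8/3, 0, 8/15, 0, …
g: a_k = 0, 16, 0, -256/3, 0, 4096/5, 0, …
Product ⇒ symmetric product L₀, ord ≤ 4.
L = (1360 + 60416·x^2 + 106496·x^4 + 262144·x^6 + 1048576·x^8) + (2304·x + 45056·x^3 + 196608·x^5 + 1048576·x^7)·Dx + (360 + 15872·x^2 + 36864·x^4 + 131072·x^6 + 524288·x^8)·Dx^2 + (576·x + 11264·x^3 + 49152·x^5 + 262144·x^7)·Dx^3 + (5 + 192·x^2 + 2560·x^4 + 16384·x^6 + 65536·x^8)·Dx^4  (order 4).
h: a_k = 0, 0, 64, 0, -384, 0, 31616/9, …
ICs: h(0) = 0, h′(0) = 0, h′′(0) = 128, h′′′(0) = 0.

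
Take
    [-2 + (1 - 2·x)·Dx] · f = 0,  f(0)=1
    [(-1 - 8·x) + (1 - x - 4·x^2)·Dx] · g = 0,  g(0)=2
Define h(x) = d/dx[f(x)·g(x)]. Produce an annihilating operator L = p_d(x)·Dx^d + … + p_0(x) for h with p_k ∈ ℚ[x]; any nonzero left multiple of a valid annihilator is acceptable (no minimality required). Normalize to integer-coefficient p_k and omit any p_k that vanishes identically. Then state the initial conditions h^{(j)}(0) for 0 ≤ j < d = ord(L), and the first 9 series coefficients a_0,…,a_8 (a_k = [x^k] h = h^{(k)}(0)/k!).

L = (22 - 12·x - 120·x^2 - 256·x^3 + 768·x^4) + (-3 + 5·x + 42·x^2 - 88·x^3 - 80·x^4 + 192·x^5)·Dx  (order 1).
h: a_k = 6, 44, 186, 728, 2470, 8100, 25074, 75952, 223614, …
ICs: h(0) = 6.

f: a_k = 1, 2, 4, 8, 16, 32, 64, 128, 256, …
g: a_k = 2, 2, 10, 18, 58, 130, 362, 882, 2330, …
L₀ := L_f ⊗_s L_g (sym. prod.), ord ≤ 1.
h=h₀': d/dx-closure on L₀ ⇒ L.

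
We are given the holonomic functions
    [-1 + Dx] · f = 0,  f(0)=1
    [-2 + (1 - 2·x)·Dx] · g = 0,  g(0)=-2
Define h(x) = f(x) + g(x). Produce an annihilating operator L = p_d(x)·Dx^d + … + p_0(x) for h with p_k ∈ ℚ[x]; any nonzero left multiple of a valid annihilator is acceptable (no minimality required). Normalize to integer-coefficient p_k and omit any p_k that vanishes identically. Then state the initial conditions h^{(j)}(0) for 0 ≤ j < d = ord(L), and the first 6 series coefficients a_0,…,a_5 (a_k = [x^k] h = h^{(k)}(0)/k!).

f: a_k = 1, 1, 1/2, 1/6, 1/24, 1/120, …
g: a_k = -2, -4, -8, -16, -32, -64, …
Sum ⇒ L₀ = lclm(L_f,L_g) in ℚ(x)⟨Dx⟩.
L = (6 + 4·x) + (-7 - 4·x + 4·x^2)·Dx + (1 - 4·x^2)·Dx^2  (order 2).
h: a_k = -1, -3, -15/2, -95/6, -767/24, -7679/120, …
ICs: h(0) = -1, h′(0) = -3.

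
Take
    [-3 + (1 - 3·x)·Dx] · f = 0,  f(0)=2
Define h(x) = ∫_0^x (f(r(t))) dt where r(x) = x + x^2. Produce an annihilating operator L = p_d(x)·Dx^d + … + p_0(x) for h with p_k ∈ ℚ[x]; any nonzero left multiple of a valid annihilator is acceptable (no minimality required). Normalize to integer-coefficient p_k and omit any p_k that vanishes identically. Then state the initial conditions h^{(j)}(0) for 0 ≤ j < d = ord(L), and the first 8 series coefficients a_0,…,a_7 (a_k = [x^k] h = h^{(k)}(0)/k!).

f: a_k = 2, 6, 18, 54, 162, 486, 1458, 4374, …
Change of var in L_f (x↦r) gives L₀.
h=∫₀ˣh₀: take L = L₀·Dx.
L = (3 + 6·x)·Dx + (-1 + 3·x + 3·x^2)·Dx^2  (order 2).
h: a_k = 0, 2, 3, 8, 45/2, 342/5, 216, 702, …
ICs: h(0) = 0, h′(0) = 2.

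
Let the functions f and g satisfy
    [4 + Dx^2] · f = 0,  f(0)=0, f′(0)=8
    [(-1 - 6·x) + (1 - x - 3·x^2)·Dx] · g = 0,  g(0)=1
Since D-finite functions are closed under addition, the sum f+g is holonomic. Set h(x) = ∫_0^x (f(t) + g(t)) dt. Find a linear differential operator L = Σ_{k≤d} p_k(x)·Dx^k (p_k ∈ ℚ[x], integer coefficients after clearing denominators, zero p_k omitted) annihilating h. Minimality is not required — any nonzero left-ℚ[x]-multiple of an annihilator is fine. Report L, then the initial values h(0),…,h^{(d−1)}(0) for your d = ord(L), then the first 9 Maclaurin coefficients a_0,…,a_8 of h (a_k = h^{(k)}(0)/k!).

f: a_k = 0, 8, 0, -16/3, 0, 16/15, 0, -32/315, 0, …
g: a_k = 1, 1, 4, 7, 19, 40, 97, 217, 508, …
L₀ := lclm(L_f,L_g); ord L₀ ≤ 2+1.
h=∫h₀ ⇒ L = L₀·Dx.
L = (-92 - 608·x - 512·x^2 - 1104·x^3 - 360·x^4 - 432·x^5)·Dx + (24 - 4·x - 24·x^2 - 80·x^3 - 180·x^4 - 216·x^5 - 216·x^6)·Dx^2 + (-23 - 152·x - 128·x^2 - 276·x^3 - 90·x^4 - 108·x^5)·Dx^3 + (6 - x - 6·x^2 - 20·x^3 - 45·x^4 - 54·x^5 - 54·x^6)·Dx^4  (order 4).
h: a_k = 0, 1, 9/2, 4/3, 5/12, 19/5, 308/45, 97/7, 68323/2520, …
ICs: h(0) = 0, h′(0) = 1, h′′(0) = 9, h′′′(0) = 8.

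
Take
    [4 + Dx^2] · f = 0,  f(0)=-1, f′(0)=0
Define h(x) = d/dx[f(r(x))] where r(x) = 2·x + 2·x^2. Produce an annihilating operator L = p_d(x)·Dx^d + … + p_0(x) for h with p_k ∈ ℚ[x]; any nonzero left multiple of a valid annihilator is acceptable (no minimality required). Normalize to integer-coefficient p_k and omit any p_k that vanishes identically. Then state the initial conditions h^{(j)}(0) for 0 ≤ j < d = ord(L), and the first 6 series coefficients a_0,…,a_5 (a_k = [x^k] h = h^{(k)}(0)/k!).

L = (28 + 128·x + 384·x^2 + 512·x^3 + 256·x^4) + (-6 - 12·x)·Dx + (1 + 4·x + 4·x^2)·Dx^2  (order 2).
h: a_k = 0, 16, 48, -32/3, -640/3, -5248/15, …
ICs: h(0) = 0, h′(0) = 16.

f: a_k = -1, 0, 2, 0, -2/3, 0, …
Substitute x→r, Dx→(1/r')Dx; clear ⇒ L₀.
h=h₀': d/dx-closure on L₀ ⇒ L.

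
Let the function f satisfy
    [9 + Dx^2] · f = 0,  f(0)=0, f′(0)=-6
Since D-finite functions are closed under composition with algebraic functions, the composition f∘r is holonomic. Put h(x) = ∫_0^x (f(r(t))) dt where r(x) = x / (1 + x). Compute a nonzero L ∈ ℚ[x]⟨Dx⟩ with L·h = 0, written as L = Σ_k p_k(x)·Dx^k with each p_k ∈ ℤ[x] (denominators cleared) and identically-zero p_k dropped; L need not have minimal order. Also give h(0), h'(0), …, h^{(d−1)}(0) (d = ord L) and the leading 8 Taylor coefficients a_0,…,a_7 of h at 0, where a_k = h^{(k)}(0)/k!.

L = 9·Dx + (2 + 6·x + 6·x^2 + 2·x^3)·Dx^2 + (1 + 4·x + 6·x^2 + 4·x^3 + x^4)·Dx^3  (order 3).
h: a_k = 0, 0, -3, 2, 3/4, -21/5, 293/40, -255/28, …
ICs: h(0) = 0, h′(0) = 0, h′′(0) = -6.

f: a_k = 0, -6, 0, 9, 0, -81/20, 0, 243/280, …
L₀ from L_f via x↦r, Dx↦r'^{-1}Dx.
Integrate: L := L₀·Dx.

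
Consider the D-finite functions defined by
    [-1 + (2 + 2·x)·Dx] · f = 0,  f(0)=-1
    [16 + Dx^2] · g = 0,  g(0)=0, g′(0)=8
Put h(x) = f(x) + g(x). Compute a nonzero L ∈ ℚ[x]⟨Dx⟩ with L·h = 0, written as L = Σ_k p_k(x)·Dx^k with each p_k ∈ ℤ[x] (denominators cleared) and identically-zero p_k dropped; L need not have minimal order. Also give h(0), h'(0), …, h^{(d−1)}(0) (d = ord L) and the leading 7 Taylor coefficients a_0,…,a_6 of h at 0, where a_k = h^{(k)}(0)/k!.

L = (-1072 - 2048·x - 1024·x^2) + (2016 + 6112·x + 6144·x^2 + 2048·x^3)·Dx + (-67 - 128·x - 64·x^2)·Dx^2 + (126 + 382·x + 384·x^2 + 128·x^3)·Dx^3  (order 3).
h: a_k = -1, 15/2, 1/8, -1027/48, 5/128, 65431/3840, 21/1024, …
ICs: h(0) = -1, h′(0) = 15/2, h′′(0) = 1/4.

f: a_k = -1, -1/2, 1/8, -1/16, 5/128, -7/256, 21/1024, …
g: a_k = 0, 8, 0, -64/3, 0, 256/15, 0, …
f+g: L₀ = lclm(L_f,L_g), ord ≤ 1+2.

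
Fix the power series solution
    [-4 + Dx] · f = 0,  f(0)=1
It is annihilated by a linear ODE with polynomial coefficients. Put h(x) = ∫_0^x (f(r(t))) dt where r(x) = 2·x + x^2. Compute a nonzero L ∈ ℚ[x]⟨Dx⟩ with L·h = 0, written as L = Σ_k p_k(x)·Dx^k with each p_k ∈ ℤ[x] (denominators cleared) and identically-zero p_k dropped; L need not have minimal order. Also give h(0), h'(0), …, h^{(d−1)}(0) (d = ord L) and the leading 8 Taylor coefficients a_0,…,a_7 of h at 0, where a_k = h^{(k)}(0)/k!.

L = (-8 - 8·x)·Dx + Dx^2  (order 2).
h: a_k = 0, 1, 4, 12, 88/3, 184/3, 1696/15, 59104/315, …
ICs: h(0) = 0, h′(0) = 1.

f: a_k = 1, 4, 8, 32/3, 32/3, 128/15, 256/45, 1024/315, …
h₀=f(r): pull back L_f along r ⇒ L₀.
∫: right-multiply L₀ by Dx.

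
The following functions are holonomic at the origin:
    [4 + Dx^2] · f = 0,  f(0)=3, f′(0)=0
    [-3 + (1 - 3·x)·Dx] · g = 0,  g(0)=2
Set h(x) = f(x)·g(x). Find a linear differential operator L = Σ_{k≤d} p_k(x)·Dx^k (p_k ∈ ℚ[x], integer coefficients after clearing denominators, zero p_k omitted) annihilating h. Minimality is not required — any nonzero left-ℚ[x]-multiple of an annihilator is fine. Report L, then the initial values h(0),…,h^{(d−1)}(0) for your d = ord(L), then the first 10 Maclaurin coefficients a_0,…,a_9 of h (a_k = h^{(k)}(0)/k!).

L = (-4 + 12·x) + 6·Dx + (-1 + 3·x)·Dx^2  (order 2).
h: a_k = 6, 18, 42, 126, 382, 1146, 51562/15, 51562/5, 649682/21, 649682/7, …
ICs: h(0) = 6, h′(0) = 18.

f: a_k = 3, 0, -6, 0, 2, 0, -4/15, 0, 2/105, 0, …
g: a_k = 2, 6, 18, 54, 162, 486, 1458, 4374, 13122, 39366, …
h₀=f·g: eliminate ⇒ L₀, order ≤ 2·1.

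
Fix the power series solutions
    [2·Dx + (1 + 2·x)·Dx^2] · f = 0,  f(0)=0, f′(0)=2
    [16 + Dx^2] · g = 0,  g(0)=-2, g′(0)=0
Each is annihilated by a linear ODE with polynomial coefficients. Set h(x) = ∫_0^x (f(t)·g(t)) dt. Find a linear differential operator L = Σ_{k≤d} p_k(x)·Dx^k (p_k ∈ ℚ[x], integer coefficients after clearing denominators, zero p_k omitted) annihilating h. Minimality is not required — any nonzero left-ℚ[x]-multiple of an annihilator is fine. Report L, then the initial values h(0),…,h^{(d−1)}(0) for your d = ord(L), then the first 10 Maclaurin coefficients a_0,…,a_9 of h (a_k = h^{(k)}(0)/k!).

f: a_k = 0, 2, -2, 8/3, -4, 32/5, -32/3, 128/7, -32, 512/9, …
g: a_k = -2, 0, 16, 0, -64/3, 0, 512/45, 0, -1024/315, 0, …
h₀=f·g: eliminate ⇒ L₀, order ≤ 2·2.
h=∫₀ˣh₀: take L = L₀·Dx.
L = (2688 + 27648·x + 93184·x^2 + 131072·x^3 + 65536·x^4)·Dx + (896 + 5888·x + 12288·x^2 + 8192·x^3)·Dx^2 + (408 + 3712·x + 11904·x^2 + 16384·x^3 + 8192·x^4)·Dx^3 + (56 + 368·x + 768·x^2 + 512·x^3)·Dx^4 + (15 + 124·x + 380·x^2 + 512·x^3 + 256·x^4)·Dx^5  (order 5).
h: a_k = 0, 0, -2, 4/3, 20/3, -24/5, -32/15, 0, 416/105, -1984/405, …
ICs: h(0) = 0, h′(0) = 0, h′′(0) = -4, h′′′(0) = 8, h′′′′(0) = 160.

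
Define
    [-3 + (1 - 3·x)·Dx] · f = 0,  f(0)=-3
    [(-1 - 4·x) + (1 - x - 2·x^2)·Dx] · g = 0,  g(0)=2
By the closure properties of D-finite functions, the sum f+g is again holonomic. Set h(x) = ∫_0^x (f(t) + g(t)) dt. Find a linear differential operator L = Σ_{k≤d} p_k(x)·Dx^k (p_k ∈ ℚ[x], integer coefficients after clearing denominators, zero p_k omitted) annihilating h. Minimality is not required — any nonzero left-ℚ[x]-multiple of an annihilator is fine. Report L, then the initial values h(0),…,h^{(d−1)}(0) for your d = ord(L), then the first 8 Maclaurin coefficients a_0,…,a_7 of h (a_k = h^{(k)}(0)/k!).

L = (-36·x + 36·x^2 - 36·x^3)·Dx + (6 - 6·x - 30·x^2 + 54·x^3 - 72·x^4)·Dx^2 + (-1 + 6·x - 12·x^2 + 8·x^3 + 9·x^4 - 18·x^5)·Dx^3  (order 3).
h: a_k = 0, -1, -7/2, -7, -71/4, -221/5, -229/2, -2101/7, …
ICs: h(0) = 0, h′(0) = -1, h′′(0) = -7.

f: a_k = -3, -9, -27, -81, -243, -729, -2187, -6561, …
g: a_k = 2, 2, 6, 10, 22, 42, 86, 170, …
L₀ := lclm(L_f,L_g); ord L₀ ≤ 1+1.
h=∫h₀ ⇒ L = L₀·Dx.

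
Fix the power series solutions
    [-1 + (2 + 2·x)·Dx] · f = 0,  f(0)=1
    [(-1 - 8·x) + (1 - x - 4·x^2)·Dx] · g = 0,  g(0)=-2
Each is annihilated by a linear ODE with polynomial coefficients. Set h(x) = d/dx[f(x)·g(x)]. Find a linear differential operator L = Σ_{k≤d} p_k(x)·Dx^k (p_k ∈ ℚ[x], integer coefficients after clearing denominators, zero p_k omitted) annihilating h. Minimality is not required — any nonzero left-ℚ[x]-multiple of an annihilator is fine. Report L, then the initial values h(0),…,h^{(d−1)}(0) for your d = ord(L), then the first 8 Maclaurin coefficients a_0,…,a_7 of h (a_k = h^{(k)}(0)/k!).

L = (43 + 210·x + 603·x^2 + 680·x^3 + 240·x^4) + (-6 - 34·x + 6·x^2 + 194·x^3 + 256·x^4 + 96·x^5)·Dx  (order 1).
h: a_k = -3, -43/2, -549/8, -4211/16, -100705/128, -645885/256, -7525945/1024, -44759491/2048, …
ICs: h(0) = -3.

f: a_k = 1, 1/2, -1/8, 1/16, -5/128, 7/256, -21/1024, 33/2048, …
g: a_k = -2, -2, -10, -18, -58, -130, -362, -882, …
Product ⇒ symmetric product L₀, ord ≤ 1.
h₀' ⇒ L via d/dx closure of L₀.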